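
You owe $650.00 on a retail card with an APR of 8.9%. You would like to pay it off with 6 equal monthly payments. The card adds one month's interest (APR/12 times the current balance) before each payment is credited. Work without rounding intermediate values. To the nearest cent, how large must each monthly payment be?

Monthly rate r = 8.9%/12 = 0.741667% = 0.00741667.
Level-payment amortization: P = B₀·r / (1 − (1+r)^(−n)) = 650.00·0.00741667 / (1 − 1.00742^(−6)).
Denominator 1 − (1+r)^(−6) = 0.0433673247.
P = 4.82083 / 0.0433673247 ≈ 111.16.

$111.16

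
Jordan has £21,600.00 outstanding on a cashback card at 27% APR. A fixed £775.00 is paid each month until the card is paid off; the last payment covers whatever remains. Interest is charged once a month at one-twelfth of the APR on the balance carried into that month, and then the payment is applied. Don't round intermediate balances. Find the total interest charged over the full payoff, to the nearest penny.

£12,760.00

Monthly rate r = 27%/12 = 2.25% = 0.0225.
Payoff takes n = ⌈−ln(1 − rB₀/P)/ln(1+r)⌉ = ⌈44.333⌉ = 45 payments; the last is £260.00.
Total paid = 44·£775.00 + £260.00 = £34,360.00.
Total interest = total paid − principal = £34,360.00 − £21,600.00 = £12,760.00.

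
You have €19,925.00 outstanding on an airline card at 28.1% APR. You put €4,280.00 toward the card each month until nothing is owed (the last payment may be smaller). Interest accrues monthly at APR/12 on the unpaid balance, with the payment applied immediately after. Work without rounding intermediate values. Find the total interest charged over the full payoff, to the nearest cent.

€1,418.75

Monthly rate r = 28.1%/12 = 2.34167% = 0.0234167.
Payoff takes n = ⌈−ln(1 − rB₀/P)/ln(1+r)⌉ = ⌈4.987⌉ = 5 payments; the last is €4,223.75.
Total paid = 4·€4,280.00 + €4,223.75 = €21,343.75.
Total interest = total paid − principal = €21,343.75 − €19,925.00 = €1,418.75.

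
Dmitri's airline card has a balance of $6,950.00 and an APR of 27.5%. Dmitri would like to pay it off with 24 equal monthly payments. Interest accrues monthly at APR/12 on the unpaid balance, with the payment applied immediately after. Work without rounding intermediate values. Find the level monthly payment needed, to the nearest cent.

Monthly rate r = 27.5%/12 = 2.29167% = 0.0229167.
Level-payment amortization: P = B₀·r / (1 − (1+r)^(−n)) = 6950.00·0.0229167 / (1 − 1.02292^(−24)).
Denominator 1 − (1+r)^(−24) = 0.419457677.
P = 159.271 / 0.419457677 ≈ 379.71.

$379.71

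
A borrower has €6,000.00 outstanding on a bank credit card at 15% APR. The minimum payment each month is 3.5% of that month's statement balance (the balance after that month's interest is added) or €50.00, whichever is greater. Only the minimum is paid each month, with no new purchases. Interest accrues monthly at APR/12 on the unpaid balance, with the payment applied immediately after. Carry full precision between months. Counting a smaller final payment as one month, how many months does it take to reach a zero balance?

Monthly rate r = 15%/12 = 1.25% = 0.0125.
While 3.5% of the post-interest balance exceeds €50.00, each month B ← (B·(1+r))·(1 − 0.035), i.e. B shrinks by the factor (1+r)·0.965 = 0.97706.
This holds for months 1–63. Entering month 64 the balance is €1,390.78; 3.5% of the post-interest balance is now below €50.00, so the flat €50.00 minimum applies from here.
From month 64 a fixed €50.00 at rate r clears €1,390.78 in 35 more payments. Total: 63 + 35 = 98 months.

98 months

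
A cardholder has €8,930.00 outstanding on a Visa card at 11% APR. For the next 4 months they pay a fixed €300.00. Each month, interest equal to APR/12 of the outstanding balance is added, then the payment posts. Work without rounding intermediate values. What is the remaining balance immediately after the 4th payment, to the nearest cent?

Monthly rate r = 11%/12 = 0.916667% = 0.00916667.
Each month: B ← B·(1+r) − €300.00.
Month 1: interest €81.86; balance after payment €8,711.86.
Month 2: interest €79.86; balance after payment €8,491.72.
Month 3: interest €77.84; balance after payment €8,269.56.
Month 4: interest €75.80; balance after payment €8,045.36.

€8,045.36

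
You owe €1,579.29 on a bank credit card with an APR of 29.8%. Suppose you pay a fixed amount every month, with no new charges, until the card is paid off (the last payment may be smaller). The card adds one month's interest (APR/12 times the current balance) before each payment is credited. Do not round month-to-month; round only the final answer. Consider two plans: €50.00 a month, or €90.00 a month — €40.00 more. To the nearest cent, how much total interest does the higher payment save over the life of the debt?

€1,027.47

Monthly rate r = 29.8%/12 = 2.48333% = 0.0248333.
At €50.00/mo: n = ⌈−ln(1 − rB₀/P)/ln(1+r)⌉ = 63 payments (last €27.43); total interest = total paid − €1,579.29 = €1,548.14.
At €90.00/mo: 24 payments (last €29.96); total interest €520.67.
Interest saved = €1,548.14 − €520.67 = €1,027.47.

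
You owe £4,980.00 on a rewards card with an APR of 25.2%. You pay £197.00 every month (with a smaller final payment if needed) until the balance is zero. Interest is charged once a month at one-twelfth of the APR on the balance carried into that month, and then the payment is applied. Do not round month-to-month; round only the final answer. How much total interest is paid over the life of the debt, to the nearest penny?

Monthly rate r = 25.2%/12 = 2.1% = 0.021.
Payoff takes n = ⌈−ln(1 − rB₀/P)/ln(1+r)⌉ = ⌈36.418⌉ = 37 payments; the last is £82.86.
Total paid = 36·£197.00 + £82.86 = £7,174.86.
Total interest = total paid − principal = £7,174.86 − £4,980.00 = £2,194.86.

£2,194.86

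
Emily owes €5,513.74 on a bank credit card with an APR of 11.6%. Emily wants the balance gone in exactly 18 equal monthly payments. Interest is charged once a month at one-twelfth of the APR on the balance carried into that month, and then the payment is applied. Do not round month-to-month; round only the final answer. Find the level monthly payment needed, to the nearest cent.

Monthly rate r = 11.6%/12 = 0.966667% = 0.00966667.
Level-payment amortization: P = B₀·r / (1 − (1+r)^(−n)) = 5513.74·0.00966667 / (1 − 1.00967^(−18)).
Denominator 1 − (1+r)^(−18) = 0.159000641.
P = 53.2995 / 0.159000641 ≈ 335.22.

€335.22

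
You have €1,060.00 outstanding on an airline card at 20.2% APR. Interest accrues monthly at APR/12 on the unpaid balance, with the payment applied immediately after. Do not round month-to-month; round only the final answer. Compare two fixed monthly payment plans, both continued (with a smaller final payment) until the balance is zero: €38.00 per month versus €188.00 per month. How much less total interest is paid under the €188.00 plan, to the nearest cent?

€320.22

Monthly rate r = 20.2%/12 = 1.68333% = 0.0168333.
At €38.00/mo: n = ⌈−ln(1 − rB₀/P)/ln(1+r)⌉ = 38 payments (last €37.34); total interest = total paid − €1,060.00 = €383.34.
At €188.00/mo: 6 payments (last €183.12); total interest €63.12.
Interest saved = €383.34 − €63.12 = €320.22.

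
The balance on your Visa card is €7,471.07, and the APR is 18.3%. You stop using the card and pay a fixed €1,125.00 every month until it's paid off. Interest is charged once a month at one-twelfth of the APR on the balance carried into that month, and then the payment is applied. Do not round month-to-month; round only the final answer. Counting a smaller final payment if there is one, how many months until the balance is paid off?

8 payments

Monthly rate r = 18.3%/12 = 1.525% = 0.01525.
Recurrence: B ← B·(1+r) − €1,125.00.
Month 1: interest €113.93; balance after payment €6,460.00.
Month 2: interest €98.52; balance after payment €5,433.52.
Closed form: n = −ln(1 − rB₀/P)/ln(1+r) = −ln(0.89873)/ln(1.01525) ≈ 7.055, so the balance reaches zero during payment 8.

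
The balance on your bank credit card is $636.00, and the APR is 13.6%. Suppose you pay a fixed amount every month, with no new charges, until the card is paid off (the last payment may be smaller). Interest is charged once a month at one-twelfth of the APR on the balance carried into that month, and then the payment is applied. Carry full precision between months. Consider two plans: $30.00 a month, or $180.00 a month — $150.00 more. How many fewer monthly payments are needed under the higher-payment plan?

Monthly rate r = 13.6%/12 = 1.13333% = 0.0113333.
At $30.00/mo: n = ⌈−ln(1 − rB₀/P)/ln(1+r)⌉ = 25 payments (last $11.53); total interest = total paid − $636.00 = $95.53.
At $180.00/mo: 4 payments (last $112.99); total interest $16.99.
Payments saved = 25 − 4 = 21.

21 fewer payments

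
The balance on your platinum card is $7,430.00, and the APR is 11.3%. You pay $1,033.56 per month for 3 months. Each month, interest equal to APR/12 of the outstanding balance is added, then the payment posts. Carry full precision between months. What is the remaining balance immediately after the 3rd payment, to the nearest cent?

Monthly rate r = 11.3%/12 = 0.941667% = 0.00941667.
Each month: B ← B·(1+r) − $1,033.56.
Month 1: interest $69.97; balance after payment $6,466.41.
Month 2: interest $60.89; balance after payment $5,493.74.
Month 3: interest $51.73; balance after payment $4,511.91.

$4,511.91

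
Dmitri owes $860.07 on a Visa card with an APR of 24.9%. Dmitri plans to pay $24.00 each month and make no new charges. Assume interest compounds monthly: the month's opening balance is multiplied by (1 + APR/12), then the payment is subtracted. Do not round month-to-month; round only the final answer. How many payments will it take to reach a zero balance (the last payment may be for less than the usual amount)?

67 payments

Monthly rate r = 24.9%/12 = 2.075% = 0.02075.
Recurrence: B ← B·(1+r) − $24.00.
Month 1: interest $17.85; balance after payment $853.92.
Month 2: interest $17.72; balance after payment $847.64.
Closed form: n = −ln(1 − rB₀/P)/ln(1+r) = −ln(0.2564)/ln(1.02075) ≈ 66.270, so the balance reaches zero during payment 67.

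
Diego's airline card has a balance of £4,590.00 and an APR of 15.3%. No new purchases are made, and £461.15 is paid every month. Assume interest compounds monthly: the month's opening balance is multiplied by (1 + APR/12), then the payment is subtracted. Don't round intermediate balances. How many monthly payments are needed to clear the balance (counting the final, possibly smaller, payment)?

11 payments

Monthly rate r = 15.3%/12 = 1.275% = 0.01275.
Recurrence: B ← B·(1+r) − £461.15.
Month 1: interest £58.52; balance after payment £4,187.37.
Month 2: interest £53.39; balance after payment £3,779.61.
Closed form: n = −ln(1 − rB₀/P)/ln(1+r) = −ln(0.87309)/ln(1.01275) ≈ 10.712, so the balance reaches zero during payment 11.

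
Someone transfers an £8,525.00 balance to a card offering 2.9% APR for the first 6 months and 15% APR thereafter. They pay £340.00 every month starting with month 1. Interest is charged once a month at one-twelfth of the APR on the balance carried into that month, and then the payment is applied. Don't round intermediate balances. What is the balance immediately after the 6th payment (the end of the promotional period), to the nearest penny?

£6,597.00

Promo months 1–6 at r₀ = 2.9%/12 = 0.00241667; months 7+ at r₁ = 15%/12 = 0.0125.
After month 6: iterate B ← B·(1+r₀) − £340.00 for 6 months → £6,597.00.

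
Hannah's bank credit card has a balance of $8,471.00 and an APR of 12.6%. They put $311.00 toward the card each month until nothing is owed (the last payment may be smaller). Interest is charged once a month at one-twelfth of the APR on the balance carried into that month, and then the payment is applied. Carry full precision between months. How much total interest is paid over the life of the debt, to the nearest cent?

Monthly rate r = 12.6%/12 = 1.05% = 0.0105.
Payoff takes n = ⌈−ln(1 − rB₀/P)/ln(1+r)⌉ = ⌈32.251⌉ = 33 payments; the last is $78.37.
Total paid = 32·$311.00 + $78.37 = $10,030.37.
Total interest = total paid − principal = $10,030.37 − $8,471.00 = $1,559.37.

$1,559.37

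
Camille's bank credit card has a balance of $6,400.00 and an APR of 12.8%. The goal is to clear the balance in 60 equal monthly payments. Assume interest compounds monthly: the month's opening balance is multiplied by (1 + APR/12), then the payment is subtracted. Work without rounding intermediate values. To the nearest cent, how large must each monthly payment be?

$144.97

Monthly rate r = 12.8%/12 = 1.06667% = 0.0106667.
Level-payment amortization: P = B₀·r / (1 − (1+r)^(−n)) = 6400.00·0.0106667 / (1 − 1.01067^(−60)).
Denominator 1 − (1+r)^(−60) = 0.470917416.
P = 68.2667 / 0.470917416 ≈ 144.97.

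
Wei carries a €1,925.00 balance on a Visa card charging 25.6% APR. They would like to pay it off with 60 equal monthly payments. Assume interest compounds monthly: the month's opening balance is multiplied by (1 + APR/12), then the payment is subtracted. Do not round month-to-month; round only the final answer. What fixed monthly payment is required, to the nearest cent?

€57.18

Monthly rate r = 25.6%/12 = 2.13333% = 0.0213333.
Level-payment amortization: P = B₀·r / (1 − (1+r)^(−n)) = 1925.00·0.0213333 / (1 − 1.02133^(−60)).
Denominator 1 − (1+r)^(−60) = 0.718194396.
P = 41.0667 / 0.718194396 ≈ 57.18.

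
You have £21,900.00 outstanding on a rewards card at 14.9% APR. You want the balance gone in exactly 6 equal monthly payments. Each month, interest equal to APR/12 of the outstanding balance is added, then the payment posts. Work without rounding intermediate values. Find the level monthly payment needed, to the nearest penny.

£3,810.25

Monthly rate r = 14.9%/12 = 1.24167% = 0.0124167.
Level-payment amortization: P = B₀·r / (1 − (1+r)^(−n)) = 21900.00·0.0124167 / (1 − 1.01242^(−6)).
Denominator 1 − (1+r)^(−6) = 0.071366634.
P = 271.925 / 0.071366634 ≈ 3810.25.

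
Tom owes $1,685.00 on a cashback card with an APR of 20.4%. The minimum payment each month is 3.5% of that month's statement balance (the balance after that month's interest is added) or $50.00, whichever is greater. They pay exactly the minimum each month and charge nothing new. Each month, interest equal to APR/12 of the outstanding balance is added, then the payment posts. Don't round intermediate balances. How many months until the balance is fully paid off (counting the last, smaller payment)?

49 months

Monthly rate r = 20.4%/12 = 1.7% = 0.017.
While 3.5% of the post-interest balance exceeds $50.00, each month B ← (B·(1+r))·(1 − 0.035), i.e. B shrinks by the factor (1+r)·0.965 = 0.9814.
This holds for months 1–10. Entering month 11 the balance is $1,396.63; 3.5% of the post-interest balance is now below $50.00, so the flat $50.00 minimum applies from here.
From month 11 a fixed $50.00 at rate r clears $1,396.63 in 39 more payments. Total: 10 + 39 = 49 months.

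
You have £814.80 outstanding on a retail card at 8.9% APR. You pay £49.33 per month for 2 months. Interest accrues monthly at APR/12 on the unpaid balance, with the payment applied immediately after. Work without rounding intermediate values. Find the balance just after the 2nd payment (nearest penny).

£727.91

Monthly rate r = 8.9%/12 = 0.741667% = 0.00741667.
Each month: B ← B·(1+r) − £49.33.
Month 1: interest £6.04; balance after payment £771.51.
Month 2: interest £5.72; balance after payment £727.91.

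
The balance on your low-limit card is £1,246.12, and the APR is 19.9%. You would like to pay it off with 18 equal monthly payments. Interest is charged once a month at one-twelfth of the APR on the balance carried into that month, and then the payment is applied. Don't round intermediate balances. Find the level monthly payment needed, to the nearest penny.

£80.64

Monthly rate r = 19.9%/12 = 1.65833% = 0.0165833.
Level-payment amortization: P = B₀·r / (1 − (1+r)^(−n)) = 1246.12·0.0165833 / (1 − 1.01658^(−18)).
Denominator 1 − (1+r)^(−18) = 0.256251222.
P = 20.6648 / 0.256251222 ≈ 80.64.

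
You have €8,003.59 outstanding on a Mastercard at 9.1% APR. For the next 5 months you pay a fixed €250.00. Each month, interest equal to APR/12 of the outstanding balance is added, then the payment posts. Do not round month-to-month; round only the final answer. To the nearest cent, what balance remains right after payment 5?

Monthly rate r = 9.1%/12 = 0.758333% = 0.00758333.
Each month: B ← B·(1+r) − €250.00.
Month 1: interest €60.69; balance after payment €7,814.28.
Month 2: interest €59.26; balance after payment €7,623.54.
Month 3: interest €57.81; balance after payment €7,431.35.
Month 4: interest €56.35; balance after payment €7,237.71.
Month 5: interest €54.89; balance after payment €7,042.59.

€7,042.59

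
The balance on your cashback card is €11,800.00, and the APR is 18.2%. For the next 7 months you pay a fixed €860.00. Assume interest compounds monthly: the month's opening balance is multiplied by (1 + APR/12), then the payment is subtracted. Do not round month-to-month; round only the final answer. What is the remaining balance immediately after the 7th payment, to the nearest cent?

€6,810.29

Monthly rate r = 18.2%/12 = 1.51667% = 0.0151667.
Each month: B ← B·(1+r) − €860.00.
Month 1: interest €178.97; balance after payment €11,118.97.
Month 2: interest €168.64; balance after payment €10,427.60.
Month 3: interest €158.15; balance after payment €9,725.76.
Month 4: interest €147.51; balance after payment €9,013.26.
Month 5: interest €136.70; balance after payment €8,289.96.
Month 6: interest €125.73; balance after payment €7,555.70.
Month 7: interest €114.59; balance after payment €6,810.29.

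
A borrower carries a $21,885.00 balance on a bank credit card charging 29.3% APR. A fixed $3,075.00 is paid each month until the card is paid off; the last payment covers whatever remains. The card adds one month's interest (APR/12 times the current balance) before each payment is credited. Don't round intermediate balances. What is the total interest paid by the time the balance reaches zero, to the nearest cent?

Monthly rate r = 29.3%/12 = 2.44167% = 0.0244167.
Payoff takes n = ⌈−ln(1 − rB₀/P)/ln(1+r)⌉ = ⌈7.913⌉ = 8 payments; the last is $2,810.46.
Total paid = 7·$3,075.00 + $2,810.46 = $24,335.46.
Total interest = total paid − principal = $24,335.46 − $21,885.00 = $2,450.46.

$2,450.46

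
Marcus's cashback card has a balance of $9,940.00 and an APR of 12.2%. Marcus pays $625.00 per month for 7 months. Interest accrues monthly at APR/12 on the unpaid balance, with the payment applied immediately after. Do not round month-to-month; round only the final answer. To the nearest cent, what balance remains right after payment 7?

$6,158.62

Monthly rate r = 12.2%/12 = 1.01667% = 0.0101667.
Each month: B ← B·(1+r) − $625.00.
Month 1: interest $101.06; balance after payment $9,416.06.
Month 2: interest $95.73; balance after payment $8,886.79.
Month 3: interest $90.35; balance after payment $8,352.14.
Month 4: interest $84.91; balance after payment $7,812.05.
Month 5: interest $79.42; balance after payment $7,266.47.
Month 6: interest $73.88; balance after payment $6,715.35.
Month 7: interest $68.27; balance after payment $6,158.62.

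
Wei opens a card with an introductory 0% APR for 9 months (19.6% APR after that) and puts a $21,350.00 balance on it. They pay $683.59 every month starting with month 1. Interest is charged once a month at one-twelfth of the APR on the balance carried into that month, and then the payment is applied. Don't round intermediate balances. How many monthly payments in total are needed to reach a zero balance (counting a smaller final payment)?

37 payments

Promo months 1–9 at r₀ = 0%/12 = 0; months 10+ at r₁ = 19.6%/12 = 0.0163333.
After month 9 (no interest yet): B = $21,350.00 − 9·$683.59 = $15,197.69.
Then at r₁ with $683.59/mo: n₂ = −ln(1 − r₁·B/P)/ln(1+r₁) ≈ 27.85 → 28 more payments.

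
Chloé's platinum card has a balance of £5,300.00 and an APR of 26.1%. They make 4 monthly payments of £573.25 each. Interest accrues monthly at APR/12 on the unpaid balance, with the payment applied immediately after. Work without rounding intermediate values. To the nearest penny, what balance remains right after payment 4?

Monthly rate r = 26.1%/12 = 2.175% = 0.02175.
Each month: B ← B·(1+r) − £573.25.
Month 1: interest £115.28; balance after payment £4,842.02.
Month 2: interest £105.31; balance after payment £4,374.09.
Month 3: interest £95.14; balance after payment £3,895.98.
Month 4: interest £84.74; balance after payment £3,407.46.

£3,407.46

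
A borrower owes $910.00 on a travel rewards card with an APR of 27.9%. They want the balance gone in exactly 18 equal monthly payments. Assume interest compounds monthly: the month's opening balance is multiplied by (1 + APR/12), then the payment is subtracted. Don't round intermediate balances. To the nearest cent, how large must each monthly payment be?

$62.45

Monthly rate r = 27.9%/12 = 2.325% = 0.02325.
Level-payment amortization: P = B₀·r / (1 − (1+r)^(−n)) = 910.00·0.02325 / (1 − 1.02325^(−18)).
Denominator 1 − (1+r)^(−18) = 0.338806706.
P = 21.1575 / 0.338806706 ≈ 62.45.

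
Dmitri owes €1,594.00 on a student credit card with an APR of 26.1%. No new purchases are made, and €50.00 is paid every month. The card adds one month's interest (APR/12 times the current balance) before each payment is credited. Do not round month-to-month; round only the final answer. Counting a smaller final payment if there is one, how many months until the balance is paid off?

55 payments

Monthly rate r = 26.1%/12 = 2.175% = 0.02175.
Recurrence: B ← B·(1+r) − €50.00.
Month 1: interest €34.67; balance after payment €1,578.67.
Month 2: interest €34.34; balance after payment €1,563.01.
Closed form: n = −ln(1 − rB₀/P)/ln(1+r) = −ln(0.30661)/ln(1.02175) ≈ 54.942, so the balance reaches zero during payment 55.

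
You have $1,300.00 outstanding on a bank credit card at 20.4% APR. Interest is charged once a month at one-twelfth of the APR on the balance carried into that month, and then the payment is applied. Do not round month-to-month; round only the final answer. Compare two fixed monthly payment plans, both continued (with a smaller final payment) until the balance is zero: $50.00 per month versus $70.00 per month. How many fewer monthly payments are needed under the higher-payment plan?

12 fewer payments

Monthly rate r = 20.4%/12 = 1.7% = 0.017.
At $50.00/mo: n = ⌈−ln(1 − rB₀/P)/ln(1+r)⌉ = 35 payments (last $30.52); total interest = total paid − $1,300.00 = $430.52.
At $70.00/mo: 23 payments (last $35.54); total interest $275.54.
Payments saved = 35 − 23 = 12.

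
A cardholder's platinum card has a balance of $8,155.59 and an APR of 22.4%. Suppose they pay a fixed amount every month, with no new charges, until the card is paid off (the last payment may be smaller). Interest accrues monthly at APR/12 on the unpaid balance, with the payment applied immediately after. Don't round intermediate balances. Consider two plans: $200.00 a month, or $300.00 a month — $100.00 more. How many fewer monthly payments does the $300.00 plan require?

Monthly rate r = 22.4%/12 = 1.86667% = 0.0186667.
At $200.00/mo: n = ⌈−ln(1 − rB₀/P)/ln(1+r)⌉ = 78 payments (last $86.94); total interest = total paid − $8,155.59 = $7,331.35.
At $300.00/mo: 39 payments (last $87.90); total interest $3,332.31.
Payments saved = 78 − 39 = 39.

39 fewer payments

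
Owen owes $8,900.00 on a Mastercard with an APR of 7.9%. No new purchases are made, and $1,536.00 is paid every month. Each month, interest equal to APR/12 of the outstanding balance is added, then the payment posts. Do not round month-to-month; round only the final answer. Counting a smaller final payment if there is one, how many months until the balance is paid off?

6 payments

Monthly rate r = 7.9%/12 = 0.658333% = 0.00658333.
Recurrence: B ← B·(1+r) − $1,536.00.
Month 1: interest $58.59; balance after payment $7,422.59.
Month 2: interest $48.87; balance after payment $5,935.46.
Month 3: interest $39.08; balance after payment $4,438.53.
Month 4: interest $29.22; balance after payment $2,931.75.
Month 5: interest $19.30; balance after payment $1,415.05.
Month 6: interest $9.32; balance after payment $0.00.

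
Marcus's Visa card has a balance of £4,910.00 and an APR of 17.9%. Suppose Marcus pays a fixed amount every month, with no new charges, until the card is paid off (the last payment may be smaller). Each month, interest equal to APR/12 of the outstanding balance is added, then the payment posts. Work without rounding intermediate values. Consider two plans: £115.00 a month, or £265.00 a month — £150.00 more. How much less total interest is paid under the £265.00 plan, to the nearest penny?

£2,078.21

Monthly rate r = 17.9%/12 = 1.49167% = 0.0149167.
At £115.00/mo: n = ⌈−ln(1 − rB₀/P)/ln(1+r)⌉ = 69 payments (last £48.13); total interest = total paid − £4,910.00 = £2,958.13.
At £265.00/mo: 22 payments (last £224.92); total interest £879.92.
Interest saved = £2,958.13 − £879.92 = £2,078.21.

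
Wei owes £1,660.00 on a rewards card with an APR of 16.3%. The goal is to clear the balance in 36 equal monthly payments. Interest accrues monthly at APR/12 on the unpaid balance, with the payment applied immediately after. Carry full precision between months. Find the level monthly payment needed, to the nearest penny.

Monthly rate r = 16.3%/12 = 1.35833% = 0.0135833.
Level-payment amortization: P = B₀·r / (1 − (1+r)^(−n)) = 1660.00·0.0135833 / (1 − 1.01358^(−36)).
Denominator 1 − (1+r)^(−36) = 0.38473896.
P = 22.5483 / 0.38473896 ≈ 58.61.

£58.61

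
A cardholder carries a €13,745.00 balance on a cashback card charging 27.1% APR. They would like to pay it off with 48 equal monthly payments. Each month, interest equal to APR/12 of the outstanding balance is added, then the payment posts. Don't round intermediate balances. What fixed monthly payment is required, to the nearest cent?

€471.99

Monthly rate r = 27.1%/12 = 2.25833% = 0.0225833.
Level-payment amortization: P = B₀·r / (1 − (1+r)^(−n)) = 13745.00·0.0225833 / (1 − 1.02258^(−48)).
Denominator 1 − (1+r)^(−48) = 0.657656633.
P = 310.408 / 0.657656633 ≈ 471.99.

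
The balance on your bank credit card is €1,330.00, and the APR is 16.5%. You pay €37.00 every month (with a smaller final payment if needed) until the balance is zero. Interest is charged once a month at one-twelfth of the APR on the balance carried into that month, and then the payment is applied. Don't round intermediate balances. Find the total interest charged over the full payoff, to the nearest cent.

€517.06

Monthly rate r = 16.5%/12 = 1.375% = 0.01375.
Payoff takes n = ⌈−ln(1 − rB₀/P)/ln(1+r)⌉ = ⌈49.920⌉ = 50 payments; the last is €34.06.
Total paid = 49·€37.00 + €34.06 = €1,847.06.
Total interest = total paid − principal = €1,847.06 − €1,330.00 = €517.06.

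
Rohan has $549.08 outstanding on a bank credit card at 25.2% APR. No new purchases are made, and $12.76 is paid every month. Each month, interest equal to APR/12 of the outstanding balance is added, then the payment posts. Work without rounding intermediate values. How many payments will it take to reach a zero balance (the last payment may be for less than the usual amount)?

113 payments

Monthly rate r = 25.2%/12 = 2.1% = 0.021.
Recurrence: B ← B·(1+r) − $12.76.
Month 1: interest $11.53; balance after payment $547.85.
Month 2: interest $11.50; balance after payment $546.60.
Closed form: n = −ln(1 − rB₀/P)/ln(1+r) = −ln(0.096342)/ln(1.021) ≈ 112.587, so the balance reaches zero during payment 113.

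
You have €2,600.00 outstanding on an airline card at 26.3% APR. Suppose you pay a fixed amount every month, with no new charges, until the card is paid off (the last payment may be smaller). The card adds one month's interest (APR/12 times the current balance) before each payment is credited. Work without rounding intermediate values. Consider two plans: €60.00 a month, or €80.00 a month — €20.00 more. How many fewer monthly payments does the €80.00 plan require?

Monthly rate r = 26.3%/12 = 2.19167% = 0.0219167.
At €60.00/mo: n = ⌈−ln(1 − rB₀/P)/ln(1+r)⌉ = 138 payments (last €55.50); total interest = total paid − €2,600.00 = €5,675.50.
At €80.00/mo: 58 payments (last €37.30); total interest €1,997.30.
Payments saved = 138 − 58 = 80.

80 fewer payments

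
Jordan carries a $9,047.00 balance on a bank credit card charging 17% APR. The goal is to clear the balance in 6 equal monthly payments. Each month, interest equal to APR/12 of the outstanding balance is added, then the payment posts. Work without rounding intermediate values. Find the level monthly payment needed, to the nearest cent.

Monthly rate r = 17%/12 = 1.41667% = 0.0141667.
Level-payment amortization: P = B₀·r / (1 − (1+r)^(−n)) = 9047.00·0.0141667 / (1 − 1.01417^(−6)).
Denominator 1 − (1+r)^(−6) = 0.0809396993.
P = 128.166 / 0.0809396993 ≈ 1583.47.

$1,583.47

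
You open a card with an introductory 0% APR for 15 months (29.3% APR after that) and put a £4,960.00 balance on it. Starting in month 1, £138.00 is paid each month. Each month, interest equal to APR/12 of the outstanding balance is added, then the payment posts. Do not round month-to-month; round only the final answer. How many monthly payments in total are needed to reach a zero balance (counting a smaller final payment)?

Promo months 1–15 at r₀ = 0%/12 = 0; months 16+ at r₁ = 29.3%/12 = 0.0244167.
After month 15 (no interest yet): B = £4,960.00 − 15·£138.00 = £2,890.00.
Then at r₁ with £138.00/mo: n₂ = −ln(1 − r₁·B/P)/ln(1+r₁) ≈ 29.68 → 30 more payments.

45 payments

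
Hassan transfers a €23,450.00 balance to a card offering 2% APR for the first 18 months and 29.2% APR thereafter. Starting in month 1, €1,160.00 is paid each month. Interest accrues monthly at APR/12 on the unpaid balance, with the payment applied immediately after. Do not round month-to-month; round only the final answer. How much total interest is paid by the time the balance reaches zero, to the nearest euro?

Promo months 1–18 at r₀ = 2%/12 = 0.00166667; months 19+ at r₁ = 29.2%/12 = 0.0243333.
After month 18: iterate B ← B·(1+r₀) − €1,160.00 for 18 months → €2,985.11.
Then at r₁ with €1,160.00/mo: n₂ = −ln(1 − r₁·B/P)/ln(1+r₁) ≈ 2.69 → 3 more payments.
Total paid = 20·€1,160.00 + €803.00 = €24,003.00; interest = €24,003.00 − €23,450.00 = €553.00.

€553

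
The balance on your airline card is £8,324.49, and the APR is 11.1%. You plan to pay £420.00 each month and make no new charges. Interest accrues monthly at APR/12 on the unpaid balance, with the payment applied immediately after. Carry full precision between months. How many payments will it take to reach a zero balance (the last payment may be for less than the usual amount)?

22 payments

Monthly rate r = 11.1%/12 = 0.925% = 0.00925.
Recurrence: B ← B·(1+r) − £420.00.
Month 1: interest £77.00; balance after payment £7,981.49.
Month 2: interest £73.83; balance after payment £7,635.32.
Closed form: n = −ln(1 − rB₀/P)/ln(1+r) = −ln(0.81666)/ln(1.00925) ≈ 21.996, so the balance reaches zero during payment 22.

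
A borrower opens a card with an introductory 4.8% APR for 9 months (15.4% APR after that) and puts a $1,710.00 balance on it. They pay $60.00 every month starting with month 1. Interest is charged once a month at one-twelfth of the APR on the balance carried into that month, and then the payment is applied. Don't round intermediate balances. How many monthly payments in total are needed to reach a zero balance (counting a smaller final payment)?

Promo months 1–9 at r₀ = 4.8%/12 = 0.004; months 10+ at r₁ = 15.4%/12 = 0.0128333.
After month 9: iterate B ← B·(1+r₀) − $60.00 for 9 months → $1,223.83.
Then at r₁ with $60.00/mo: n₂ = −ln(1 − r₁·B/P)/ln(1+r₁) ≈ 23.80 → 24 more payments.

33 payments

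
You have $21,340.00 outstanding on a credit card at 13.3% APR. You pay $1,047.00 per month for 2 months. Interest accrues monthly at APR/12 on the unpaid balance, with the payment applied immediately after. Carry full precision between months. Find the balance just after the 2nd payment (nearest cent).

$19,710.05

Monthly rate r = 13.3%/12 = 1.10833% = 0.0110833.
Each month: B ← B·(1+r) − $1,047.00.
Month 1: interest $236.52; balance after payment $20,529.52.
Month 2: interest $227.54; balance after payment $19,710.05.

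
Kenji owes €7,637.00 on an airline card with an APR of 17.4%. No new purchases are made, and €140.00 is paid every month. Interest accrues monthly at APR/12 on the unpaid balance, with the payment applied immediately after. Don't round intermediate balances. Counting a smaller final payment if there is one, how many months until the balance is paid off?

109 payments

Monthly rate r = 17.4%/12 = 1.45% = 0.0145.
Recurrence: B ← B·(1+r) − €140.00.
Month 1: interest €110.74; balance after payment €7,607.74.
Month 2: interest €110.31; balance after payment €7,578.05.
Closed form: n = −ln(1 − rB₀/P)/ln(1+r) = −ln(0.20903)/ln(1.0145) ≈ 108.733, so the balance reaches zero during payment 109.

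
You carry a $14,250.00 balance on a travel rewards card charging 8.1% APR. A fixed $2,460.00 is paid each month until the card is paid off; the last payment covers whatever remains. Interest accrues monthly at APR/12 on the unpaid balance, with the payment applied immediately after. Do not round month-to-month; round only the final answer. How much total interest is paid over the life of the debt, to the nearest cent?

Monthly rate r = 8.1%/12 = 0.675% = 0.00675.
Payoff takes n = ⌈−ln(1 − rB₀/P)/ln(1+r)⌉ = ⌈5.929⌉ = 6 payments; the last is $2,285.62.
Total paid = 5·$2,460.00 + $2,285.62 = $14,585.62.
Total interest = total paid − principal = $14,585.62 − $14,250.00 = $335.62.

$335.62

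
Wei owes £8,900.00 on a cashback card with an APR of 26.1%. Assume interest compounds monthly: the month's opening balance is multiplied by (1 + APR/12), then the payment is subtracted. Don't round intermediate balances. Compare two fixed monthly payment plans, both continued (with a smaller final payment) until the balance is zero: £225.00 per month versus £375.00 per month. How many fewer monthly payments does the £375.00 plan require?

58 fewer payments

Monthly rate r = 26.1%/12 = 2.175% = 0.02175.
At £225.00/mo: n = ⌈−ln(1 − rB₀/P)/ln(1+r)⌉ = 92 payments (last £110.02); total interest = total paid − £8,900.00 = £11,685.02.
At £375.00/mo: 34 payments (last £280.10); total interest £3,755.10.
Payments saved = 92 − 34 = 58.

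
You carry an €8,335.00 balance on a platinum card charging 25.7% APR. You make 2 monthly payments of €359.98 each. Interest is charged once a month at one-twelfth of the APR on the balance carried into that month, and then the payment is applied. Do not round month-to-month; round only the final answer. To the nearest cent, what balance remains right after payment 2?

€7,968.17

Monthly rate r = 25.7%/12 = 2.14167% = 0.0214167.
Each month: B ← B·(1+r) − €359.98.
Month 1: interest €178.51; balance after payment €8,153.53.
Month 2: interest €174.62; balance after payment €7,968.17.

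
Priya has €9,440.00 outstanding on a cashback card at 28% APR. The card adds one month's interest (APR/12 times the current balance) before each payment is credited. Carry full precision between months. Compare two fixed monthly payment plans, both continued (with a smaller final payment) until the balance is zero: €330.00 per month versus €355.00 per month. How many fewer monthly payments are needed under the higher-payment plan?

5 fewer payments

Monthly rate r = 28%/12 = 2.33333% = 0.0233333.
At €330.00/mo: n = ⌈−ln(1 − rB₀/P)/ln(1+r)⌉ = 48 payments (last €243.56); total interest = total paid − €9,440.00 = €6,313.56.
At €355.00/mo: 43 payments (last €1.23); total interest €5,471.23.
Payments saved = 48 − 43 = 5.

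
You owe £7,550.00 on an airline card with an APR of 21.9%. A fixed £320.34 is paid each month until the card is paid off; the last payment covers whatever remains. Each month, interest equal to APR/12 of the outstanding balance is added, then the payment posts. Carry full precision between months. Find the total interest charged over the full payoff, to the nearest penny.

Monthly rate r = 21.9%/12 = 1.825% = 0.01825.
Payoff takes n = ⌈−ln(1 − rB₀/P)/ln(1+r)⌉ = ⌈31.094⌉ = 32 payments; the last is £30.28.
Total paid = 31·£320.34 + £30.28 = £9,960.82.
Total interest = total paid − principal = £9,960.82 − £7,550.00 = £2,410.82.

£2,410.82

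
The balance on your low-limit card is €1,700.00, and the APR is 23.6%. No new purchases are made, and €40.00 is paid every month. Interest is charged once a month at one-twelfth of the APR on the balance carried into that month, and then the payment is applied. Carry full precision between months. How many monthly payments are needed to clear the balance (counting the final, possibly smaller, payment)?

Monthly rate r = 23.6%/12 = 1.96667% = 0.0196667.
Recurrence: B ← B·(1+r) − €40.00.
Month 1: interest €33.43; balance after payment €1,693.43.
Month 2: interest €33.30; balance after payment €1,686.74.
Closed form: n = −ln(1 − rB₀/P)/ln(1+r) = −ln(0.16417)/ln(1.01967) ≈ 92.775, so the balance reaches zero during payment 93.

93 payments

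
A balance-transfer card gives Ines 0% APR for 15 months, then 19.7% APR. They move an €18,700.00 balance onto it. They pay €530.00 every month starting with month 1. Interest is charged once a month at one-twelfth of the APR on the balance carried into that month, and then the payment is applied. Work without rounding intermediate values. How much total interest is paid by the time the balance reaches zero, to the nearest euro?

€2,431

Promo months 1–15 at r₀ = 0%/12 = 0; months 16+ at r₁ = 19.7%/12 = 0.0164167.
After month 15 (no interest yet): B = €18,700.00 − 15·€530.00 = €10,750.00.
Then at r₁ with €530.00/mo: n₂ = −ln(1 − r₁·B/P)/ln(1+r₁) ≈ 24.87 → 25 more payments.
Total paid = 39·€530.00 + €460.53 = €21,130.53; interest = €21,130.53 − €18,700.00 = €2,430.53.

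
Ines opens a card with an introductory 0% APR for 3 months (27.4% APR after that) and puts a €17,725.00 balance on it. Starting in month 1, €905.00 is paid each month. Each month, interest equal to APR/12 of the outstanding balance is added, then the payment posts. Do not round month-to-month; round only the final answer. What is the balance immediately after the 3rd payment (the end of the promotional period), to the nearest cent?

€15,010.00

Promo months 1–3 at r₀ = 0%/12 = 0; months 4+ at r₁ = 27.4%/12 = 0.0228333.
After month 3 (no interest yet): B = €17,725.00 − 3·€905.00 = €15,010.00.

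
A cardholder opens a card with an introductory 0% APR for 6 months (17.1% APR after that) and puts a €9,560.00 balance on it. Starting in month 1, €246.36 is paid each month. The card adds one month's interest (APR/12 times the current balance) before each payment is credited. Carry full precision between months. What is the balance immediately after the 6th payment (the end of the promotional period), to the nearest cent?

€8,081.84

Promo months 1–6 at r₀ = 0%/12 = 0; months 7+ at r₁ = 17.1%/12 = 0.01425.
After month 6 (no interest yet): B = €9,560.00 − 6·€246.36 = €8,081.84.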